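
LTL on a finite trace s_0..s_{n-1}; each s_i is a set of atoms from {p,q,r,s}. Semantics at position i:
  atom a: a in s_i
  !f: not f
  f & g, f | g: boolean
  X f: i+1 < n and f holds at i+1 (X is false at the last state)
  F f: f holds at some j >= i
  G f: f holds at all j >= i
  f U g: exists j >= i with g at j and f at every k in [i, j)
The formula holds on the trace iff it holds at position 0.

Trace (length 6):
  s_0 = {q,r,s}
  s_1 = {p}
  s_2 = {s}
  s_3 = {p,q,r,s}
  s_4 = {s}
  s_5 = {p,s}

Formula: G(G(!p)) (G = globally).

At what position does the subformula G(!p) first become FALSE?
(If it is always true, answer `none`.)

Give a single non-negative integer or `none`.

Answer: 0

Derivation:
s_0={q,r,s}: G(!p)=False !p=True p=False
s_1={p}: G(!p)=False !p=False p=True
s_2={s}: G(!p)=False !p=True p=False
s_3={p,q,r,s}: G(!p)=False !p=False p=True
s_4={s}: G(!p)=False !p=True p=False
s_5={p,s}: G(!p)=False !p=False p=True
G(G(!p)) holds globally = False
First violation at position 0.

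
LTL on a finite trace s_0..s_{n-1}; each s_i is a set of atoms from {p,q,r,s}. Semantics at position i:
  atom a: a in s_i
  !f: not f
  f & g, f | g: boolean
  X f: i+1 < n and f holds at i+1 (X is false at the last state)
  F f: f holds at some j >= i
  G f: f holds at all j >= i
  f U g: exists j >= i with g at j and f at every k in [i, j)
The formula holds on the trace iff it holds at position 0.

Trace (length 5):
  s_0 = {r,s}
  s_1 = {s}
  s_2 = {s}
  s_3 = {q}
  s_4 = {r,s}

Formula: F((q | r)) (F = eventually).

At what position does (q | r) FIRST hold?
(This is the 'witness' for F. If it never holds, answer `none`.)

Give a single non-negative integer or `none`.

s_0={r,s}: (q | r)=True q=False r=True
s_1={s}: (q | r)=False q=False r=False
s_2={s}: (q | r)=False q=False r=False
s_3={q}: (q | r)=True q=True r=False
s_4={r,s}: (q | r)=True q=False r=True
F((q | r)) holds; first witness at position 0.

Answer: 0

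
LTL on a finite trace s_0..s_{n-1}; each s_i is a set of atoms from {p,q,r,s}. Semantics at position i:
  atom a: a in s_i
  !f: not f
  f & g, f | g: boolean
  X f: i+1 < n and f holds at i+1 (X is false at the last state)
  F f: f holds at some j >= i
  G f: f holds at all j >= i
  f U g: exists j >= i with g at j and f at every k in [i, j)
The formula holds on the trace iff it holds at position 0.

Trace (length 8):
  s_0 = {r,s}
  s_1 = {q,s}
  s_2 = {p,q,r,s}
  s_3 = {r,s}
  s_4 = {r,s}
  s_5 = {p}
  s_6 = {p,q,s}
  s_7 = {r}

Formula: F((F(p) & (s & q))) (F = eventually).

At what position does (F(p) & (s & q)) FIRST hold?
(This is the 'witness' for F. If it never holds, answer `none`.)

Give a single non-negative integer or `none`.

s_0={r,s}: (F(p) & (s & q))=False F(p)=True p=False (s & q)=False s=True q=False
s_1={q,s}: (F(p) & (s & q))=True F(p)=True p=False (s & q)=True s=True q=True
s_2={p,q,r,s}: (F(p) & (s & q))=True F(p)=True p=True (s & q)=True s=True q=True
s_3={r,s}: (F(p) & (s & q))=False F(p)=True p=False (s & q)=False s=True q=False
s_4={r,s}: (F(p) & (s & q))=False F(p)=True p=False (s & q)=False s=True q=False
s_5={p}: (F(p) & (s & q))=False F(p)=True p=True (s & q)=False s=False q=False
s_6={p,q,s}: (F(p) & (s & q))=True F(p)=True p=True (s & q)=True s=True q=True
s_7={r}: (F(p) & (s & q))=False F(p)=False p=False (s & q)=False s=False q=False
F((F(p) & (s & q))) holds; first witness at position 1.

Answer: 1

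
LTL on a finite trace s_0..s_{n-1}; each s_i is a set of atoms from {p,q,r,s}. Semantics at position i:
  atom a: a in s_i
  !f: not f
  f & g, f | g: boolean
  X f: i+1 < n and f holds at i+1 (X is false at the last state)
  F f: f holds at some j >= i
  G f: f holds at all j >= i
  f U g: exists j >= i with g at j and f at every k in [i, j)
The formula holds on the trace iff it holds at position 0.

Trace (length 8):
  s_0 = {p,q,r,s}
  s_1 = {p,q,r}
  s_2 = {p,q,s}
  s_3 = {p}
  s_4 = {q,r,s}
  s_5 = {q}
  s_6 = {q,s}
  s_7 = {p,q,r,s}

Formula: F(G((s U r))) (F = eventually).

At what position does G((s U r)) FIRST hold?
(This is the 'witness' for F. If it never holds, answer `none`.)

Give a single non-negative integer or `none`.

Answer: 6

Derivation:
s_0={p,q,r,s}: G((s U r))=False (s U r)=True s=True r=True
s_1={p,q,r}: G((s U r))=False (s U r)=True s=False r=True
s_2={p,q,s}: G((s U r))=False (s U r)=False s=True r=False
s_3={p}: G((s U r))=False (s U r)=False s=False r=False
s_4={q,r,s}: G((s U r))=False (s U r)=True s=True r=True
s_5={q}: G((s U r))=False (s U r)=False s=False r=False
s_6={q,s}: G((s U r))=True (s U r)=True s=True r=False
s_7={p,q,r,s}: G((s U r))=True (s U r)=True s=True r=True
F(G((s U r))) holds; first witness at position 6.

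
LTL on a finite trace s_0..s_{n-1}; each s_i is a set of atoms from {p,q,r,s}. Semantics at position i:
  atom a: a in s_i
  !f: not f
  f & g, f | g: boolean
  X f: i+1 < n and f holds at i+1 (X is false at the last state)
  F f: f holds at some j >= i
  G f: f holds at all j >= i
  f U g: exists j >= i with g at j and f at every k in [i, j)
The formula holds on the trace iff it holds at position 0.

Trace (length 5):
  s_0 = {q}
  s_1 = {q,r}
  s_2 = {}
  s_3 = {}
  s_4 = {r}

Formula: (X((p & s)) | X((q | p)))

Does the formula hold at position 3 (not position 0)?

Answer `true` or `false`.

s_0={q}: (X((p & s)) | X((q | p)))=True X((p & s))=False (p & s)=False p=False s=False X((q | p))=True (q | p)=True q=True
s_1={q,r}: (X((p & s)) | X((q | p)))=False X((p & s))=False (p & s)=False p=False s=False X((q | p))=False (q | p)=True q=True
s_2={}: (X((p & s)) | X((q | p)))=False X((p & s))=False (p & s)=False p=False s=False X((q | p))=False (q | p)=False q=False
s_3={}: (X((p & s)) | X((q | p)))=False X((p & s))=False (p & s)=False p=False s=False X((q | p))=False (q | p)=False q=False
s_4={r}: (X((p & s)) | X((q | p)))=False X((p & s))=False (p & s)=False p=False s=False X((q | p))=False (q | p)=False q=False
Evaluating at position 3: result = False

Answer: false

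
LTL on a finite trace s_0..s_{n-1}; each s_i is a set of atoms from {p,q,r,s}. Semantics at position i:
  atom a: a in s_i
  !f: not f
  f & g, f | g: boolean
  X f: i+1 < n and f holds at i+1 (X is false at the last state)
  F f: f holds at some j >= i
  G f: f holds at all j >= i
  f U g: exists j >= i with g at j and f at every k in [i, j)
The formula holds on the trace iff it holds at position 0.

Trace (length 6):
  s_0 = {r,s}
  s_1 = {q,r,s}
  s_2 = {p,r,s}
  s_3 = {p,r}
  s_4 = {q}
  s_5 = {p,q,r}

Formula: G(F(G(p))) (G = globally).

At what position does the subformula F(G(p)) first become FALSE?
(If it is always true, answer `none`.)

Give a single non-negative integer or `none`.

Answer: none

Derivation:
s_0={r,s}: F(G(p))=True G(p)=False p=False
s_1={q,r,s}: F(G(p))=True G(p)=False p=False
s_2={p,r,s}: F(G(p))=True G(p)=False p=True
s_3={p,r}: F(G(p))=True G(p)=False p=True
s_4={q}: F(G(p))=True G(p)=False p=False
s_5={p,q,r}: F(G(p))=True G(p)=True p=True
G(F(G(p))) holds globally = True
No violation — formula holds at every position.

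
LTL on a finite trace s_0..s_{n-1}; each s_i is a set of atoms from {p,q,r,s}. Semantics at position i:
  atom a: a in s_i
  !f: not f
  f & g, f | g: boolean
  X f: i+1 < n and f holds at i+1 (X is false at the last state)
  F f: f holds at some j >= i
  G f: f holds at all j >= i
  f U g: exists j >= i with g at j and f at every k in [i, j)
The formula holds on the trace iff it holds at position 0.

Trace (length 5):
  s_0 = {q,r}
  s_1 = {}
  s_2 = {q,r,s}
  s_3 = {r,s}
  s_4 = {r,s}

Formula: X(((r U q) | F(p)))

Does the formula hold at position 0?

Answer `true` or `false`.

Answer: false

Derivation:
s_0={q,r}: X(((r U q) | F(p)))=False ((r U q) | F(p))=True (r U q)=True r=True q=True F(p)=False p=False
s_1={}: X(((r U q) | F(p)))=True ((r U q) | F(p))=False (r U q)=False r=False q=False F(p)=False p=False
s_2={q,r,s}: X(((r U q) | F(p)))=False ((r U q) | F(p))=True (r U q)=True r=True q=True F(p)=False p=False
s_3={r,s}: X(((r U q) | F(p)))=False ((r U q) | F(p))=False (r U q)=False r=True q=False F(p)=False p=False
s_4={r,s}: X(((r U q) | F(p)))=False ((r U q) | F(p))=False (r U q)=False r=True q=False F(p)=False p=False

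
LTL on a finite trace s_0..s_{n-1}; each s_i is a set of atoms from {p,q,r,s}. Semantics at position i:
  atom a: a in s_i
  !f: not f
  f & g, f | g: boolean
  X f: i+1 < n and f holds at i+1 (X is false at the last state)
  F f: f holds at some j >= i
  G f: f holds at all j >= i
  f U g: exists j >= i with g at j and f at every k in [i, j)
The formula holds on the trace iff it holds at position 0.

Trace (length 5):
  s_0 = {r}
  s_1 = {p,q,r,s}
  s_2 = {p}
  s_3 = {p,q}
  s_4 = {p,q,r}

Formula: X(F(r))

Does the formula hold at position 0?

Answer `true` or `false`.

s_0={r}: X(F(r))=True F(r)=True r=True
s_1={p,q,r,s}: X(F(r))=True F(r)=True r=True
s_2={p}: X(F(r))=True F(r)=True r=False
s_3={p,q}: X(F(r))=True F(r)=True r=False
s_4={p,q,r}: X(F(r))=False F(r)=True r=True

Answer: true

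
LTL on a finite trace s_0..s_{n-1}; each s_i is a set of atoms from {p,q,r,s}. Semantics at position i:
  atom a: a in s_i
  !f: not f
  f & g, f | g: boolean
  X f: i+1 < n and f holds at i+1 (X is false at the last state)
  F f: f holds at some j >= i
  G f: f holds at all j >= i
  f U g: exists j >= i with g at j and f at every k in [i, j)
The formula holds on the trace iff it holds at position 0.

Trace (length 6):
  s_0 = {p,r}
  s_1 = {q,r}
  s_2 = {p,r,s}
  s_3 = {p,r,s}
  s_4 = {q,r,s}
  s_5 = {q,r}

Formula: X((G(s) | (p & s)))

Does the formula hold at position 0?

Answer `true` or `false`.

s_0={p,r}: X((G(s) | (p & s)))=False (G(s) | (p & s))=False G(s)=False s=False (p & s)=False p=True
s_1={q,r}: X((G(s) | (p & s)))=True (G(s) | (p & s))=False G(s)=False s=False (p & s)=False p=False
s_2={p,r,s}: X((G(s) | (p & s)))=True (G(s) | (p & s))=True G(s)=False s=True (p & s)=True p=True
s_3={p,r,s}: X((G(s) | (p & s)))=False (G(s) | (p & s))=True G(s)=False s=True (p & s)=True p=True
s_4={q,r,s}: X((G(s) | (p & s)))=False (G(s) | (p & s))=False G(s)=False s=True (p & s)=False p=False
s_5={q,r}: X((G(s) | (p & s)))=False (G(s) | (p & s))=False G(s)=False s=False (p & s)=False p=False

Answer: false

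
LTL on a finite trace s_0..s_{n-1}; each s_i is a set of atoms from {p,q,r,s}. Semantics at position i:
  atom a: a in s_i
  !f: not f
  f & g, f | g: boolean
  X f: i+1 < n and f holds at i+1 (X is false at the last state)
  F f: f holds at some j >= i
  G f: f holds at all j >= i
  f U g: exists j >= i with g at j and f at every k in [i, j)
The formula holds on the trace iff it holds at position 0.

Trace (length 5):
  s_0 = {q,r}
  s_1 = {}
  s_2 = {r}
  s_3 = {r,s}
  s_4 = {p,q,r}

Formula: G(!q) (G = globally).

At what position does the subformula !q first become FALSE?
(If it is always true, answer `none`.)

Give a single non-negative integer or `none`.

s_0={q,r}: !q=False q=True
s_1={}: !q=True q=False
s_2={r}: !q=True q=False
s_3={r,s}: !q=True q=False
s_4={p,q,r}: !q=False q=True
G(!q) holds globally = False
First violation at position 0.

Answer: 0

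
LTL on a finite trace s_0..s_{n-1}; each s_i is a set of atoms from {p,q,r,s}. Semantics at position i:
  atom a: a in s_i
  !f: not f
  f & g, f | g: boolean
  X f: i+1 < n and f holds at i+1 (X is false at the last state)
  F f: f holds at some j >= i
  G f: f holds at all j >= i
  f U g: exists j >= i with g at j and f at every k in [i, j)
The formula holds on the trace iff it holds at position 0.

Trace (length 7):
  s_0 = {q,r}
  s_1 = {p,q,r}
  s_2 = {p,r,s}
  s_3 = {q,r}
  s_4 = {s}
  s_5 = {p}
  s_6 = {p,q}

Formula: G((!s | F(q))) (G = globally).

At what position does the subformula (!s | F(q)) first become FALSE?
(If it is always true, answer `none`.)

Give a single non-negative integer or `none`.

s_0={q,r}: (!s | F(q))=True !s=True s=False F(q)=True q=True
s_1={p,q,r}: (!s | F(q))=True !s=True s=False F(q)=True q=True
s_2={p,r,s}: (!s | F(q))=True !s=False s=True F(q)=True q=False
s_3={q,r}: (!s | F(q))=True !s=True s=False F(q)=True q=True
s_4={s}: (!s | F(q))=True !s=False s=True F(q)=True q=False
s_5={p}: (!s | F(q))=True !s=True s=False F(q)=True q=False
s_6={p,q}: (!s | F(q))=True !s=True s=False F(q)=True q=True
G((!s | F(q))) holds globally = True
No violation — formula holds at every position.

Answer: none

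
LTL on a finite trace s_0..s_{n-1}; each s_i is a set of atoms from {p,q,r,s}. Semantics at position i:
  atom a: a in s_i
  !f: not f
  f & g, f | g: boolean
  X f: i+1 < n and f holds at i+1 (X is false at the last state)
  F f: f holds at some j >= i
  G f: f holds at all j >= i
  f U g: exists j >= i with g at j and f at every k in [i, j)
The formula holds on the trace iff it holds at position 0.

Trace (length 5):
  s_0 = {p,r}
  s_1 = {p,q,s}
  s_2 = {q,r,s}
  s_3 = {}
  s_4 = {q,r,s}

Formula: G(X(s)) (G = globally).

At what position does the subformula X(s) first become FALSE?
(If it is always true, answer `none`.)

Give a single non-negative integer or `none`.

s_0={p,r}: X(s)=True s=False
s_1={p,q,s}: X(s)=True s=True
s_2={q,r,s}: X(s)=False s=True
s_3={}: X(s)=True s=False
s_4={q,r,s}: X(s)=False s=True
G(X(s)) holds globally = False
First violation at position 2.

Answer: 2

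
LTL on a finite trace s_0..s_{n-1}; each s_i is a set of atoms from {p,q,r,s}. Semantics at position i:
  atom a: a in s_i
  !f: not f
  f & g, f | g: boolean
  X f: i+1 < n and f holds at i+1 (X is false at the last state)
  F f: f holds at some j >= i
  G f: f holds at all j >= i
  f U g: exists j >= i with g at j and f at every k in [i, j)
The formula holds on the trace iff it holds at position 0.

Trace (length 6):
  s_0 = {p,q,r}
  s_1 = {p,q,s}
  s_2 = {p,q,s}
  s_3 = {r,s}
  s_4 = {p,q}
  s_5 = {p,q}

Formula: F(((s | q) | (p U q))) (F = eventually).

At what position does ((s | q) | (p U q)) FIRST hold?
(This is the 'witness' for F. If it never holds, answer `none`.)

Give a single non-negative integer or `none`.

Answer: 0

Derivation:
s_0={p,q,r}: ((s | q) | (p U q))=True (s | q)=True s=False q=True (p U q)=True p=True
s_1={p,q,s}: ((s | q) | (p U q))=True (s | q)=True s=True q=True (p U q)=True p=True
s_2={p,q,s}: ((s | q) | (p U q))=True (s | q)=True s=True q=True (p U q)=True p=True
s_3={r,s}: ((s | q) | (p U q))=True (s | q)=True s=True q=False (p U q)=False p=False
s_4={p,q}: ((s | q) | (p U q))=True (s | q)=True s=False q=True (p U q)=True p=True
s_5={p,q}: ((s | q) | (p U q))=True (s | q)=True s=False q=True (p U q)=True p=True
F(((s | q) | (p U q))) holds; first witness at position 0.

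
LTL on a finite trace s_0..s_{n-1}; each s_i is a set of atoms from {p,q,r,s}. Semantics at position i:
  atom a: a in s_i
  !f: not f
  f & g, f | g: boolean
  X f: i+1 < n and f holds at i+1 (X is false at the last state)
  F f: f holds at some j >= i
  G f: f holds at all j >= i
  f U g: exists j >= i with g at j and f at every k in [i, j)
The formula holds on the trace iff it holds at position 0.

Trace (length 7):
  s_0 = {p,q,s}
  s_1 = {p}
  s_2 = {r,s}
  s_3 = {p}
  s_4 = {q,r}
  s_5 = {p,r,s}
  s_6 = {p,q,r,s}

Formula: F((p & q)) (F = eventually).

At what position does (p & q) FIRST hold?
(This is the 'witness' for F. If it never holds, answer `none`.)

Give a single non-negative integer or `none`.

Answer: 0

Derivation:
s_0={p,q,s}: (p & q)=True p=True q=True
s_1={p}: (p & q)=False p=True q=False
s_2={r,s}: (p & q)=False p=False q=False
s_3={p}: (p & q)=False p=True q=False
s_4={q,r}: (p & q)=False p=False q=True
s_5={p,r,s}: (p & q)=False p=True q=False
s_6={p,q,r,s}: (p & q)=True p=True q=True
F((p & q)) holds; first witness at position 0.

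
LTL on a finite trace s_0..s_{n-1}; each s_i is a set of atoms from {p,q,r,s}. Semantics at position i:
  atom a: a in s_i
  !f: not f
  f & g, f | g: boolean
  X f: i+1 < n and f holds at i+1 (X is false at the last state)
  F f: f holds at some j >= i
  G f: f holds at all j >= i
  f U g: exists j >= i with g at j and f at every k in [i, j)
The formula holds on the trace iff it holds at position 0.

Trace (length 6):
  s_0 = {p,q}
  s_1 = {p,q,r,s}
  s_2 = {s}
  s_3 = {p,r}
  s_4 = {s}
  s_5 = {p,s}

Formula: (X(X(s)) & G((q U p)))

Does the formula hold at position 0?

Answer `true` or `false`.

Answer: false

Derivation:
s_0={p,q}: (X(X(s)) & G((q U p)))=False X(X(s))=True X(s)=True s=False G((q U p))=False (q U p)=True q=True p=True
s_1={p,q,r,s}: (X(X(s)) & G((q U p)))=False X(X(s))=False X(s)=True s=True G((q U p))=False (q U p)=True q=True p=True
s_2={s}: (X(X(s)) & G((q U p)))=False X(X(s))=True X(s)=False s=True G((q U p))=False (q U p)=False q=False p=False
s_3={p,r}: (X(X(s)) & G((q U p)))=False X(X(s))=True X(s)=True s=False G((q U p))=False (q U p)=True q=False p=True
s_4={s}: (X(X(s)) & G((q U p)))=False X(X(s))=False X(s)=True s=True G((q U p))=False (q U p)=False q=False p=False
s_5={p,s}: (X(X(s)) & G((q U p)))=False X(X(s))=False X(s)=False s=True G((q U p))=True (q U p)=True q=False p=True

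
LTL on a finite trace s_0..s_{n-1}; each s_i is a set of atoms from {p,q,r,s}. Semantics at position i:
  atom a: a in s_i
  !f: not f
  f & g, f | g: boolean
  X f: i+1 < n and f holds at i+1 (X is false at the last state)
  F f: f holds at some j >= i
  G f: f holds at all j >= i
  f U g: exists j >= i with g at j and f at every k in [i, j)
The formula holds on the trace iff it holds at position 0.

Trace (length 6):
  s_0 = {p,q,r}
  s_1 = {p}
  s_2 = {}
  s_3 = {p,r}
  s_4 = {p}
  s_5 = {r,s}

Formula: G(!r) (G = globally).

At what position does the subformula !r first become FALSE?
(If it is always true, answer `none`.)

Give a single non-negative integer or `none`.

s_0={p,q,r}: !r=False r=True
s_1={p}: !r=True r=False
s_2={}: !r=True r=False
s_3={p,r}: !r=False r=True
s_4={p}: !r=True r=False
s_5={r,s}: !r=False r=True
G(!r) holds globally = False
First violation at position 0.

Answer: 0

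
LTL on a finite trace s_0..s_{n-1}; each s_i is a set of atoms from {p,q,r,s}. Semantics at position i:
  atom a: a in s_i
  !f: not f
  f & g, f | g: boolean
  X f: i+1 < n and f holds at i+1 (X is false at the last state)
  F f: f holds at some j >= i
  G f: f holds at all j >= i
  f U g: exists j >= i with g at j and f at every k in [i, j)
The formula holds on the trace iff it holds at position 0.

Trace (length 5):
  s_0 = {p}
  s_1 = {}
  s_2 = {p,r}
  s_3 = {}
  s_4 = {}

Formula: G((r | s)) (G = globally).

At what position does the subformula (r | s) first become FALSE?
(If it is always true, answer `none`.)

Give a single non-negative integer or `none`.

Answer: 0

Derivation:
s_0={p}: (r | s)=False r=False s=False
s_1={}: (r | s)=False r=False s=False
s_2={p,r}: (r | s)=True r=True s=False
s_3={}: (r | s)=False r=False s=False
s_4={}: (r | s)=False r=False s=False
G((r | s)) holds globally = False
First violation at position 0.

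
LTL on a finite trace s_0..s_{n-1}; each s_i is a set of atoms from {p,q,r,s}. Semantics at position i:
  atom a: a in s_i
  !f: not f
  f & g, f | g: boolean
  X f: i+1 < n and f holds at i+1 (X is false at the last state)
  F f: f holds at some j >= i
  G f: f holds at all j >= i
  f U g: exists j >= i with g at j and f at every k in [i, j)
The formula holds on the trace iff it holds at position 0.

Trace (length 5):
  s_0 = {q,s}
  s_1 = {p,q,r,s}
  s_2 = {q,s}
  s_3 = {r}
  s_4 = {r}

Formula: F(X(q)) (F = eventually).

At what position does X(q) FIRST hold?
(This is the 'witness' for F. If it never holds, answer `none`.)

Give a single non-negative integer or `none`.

Answer: 0

Derivation:
s_0={q,s}: X(q)=True q=True
s_1={p,q,r,s}: X(q)=True q=True
s_2={q,s}: X(q)=False q=True
s_3={r}: X(q)=False q=False
s_4={r}: X(q)=False q=False
F(X(q)) holds; first witness at position 0.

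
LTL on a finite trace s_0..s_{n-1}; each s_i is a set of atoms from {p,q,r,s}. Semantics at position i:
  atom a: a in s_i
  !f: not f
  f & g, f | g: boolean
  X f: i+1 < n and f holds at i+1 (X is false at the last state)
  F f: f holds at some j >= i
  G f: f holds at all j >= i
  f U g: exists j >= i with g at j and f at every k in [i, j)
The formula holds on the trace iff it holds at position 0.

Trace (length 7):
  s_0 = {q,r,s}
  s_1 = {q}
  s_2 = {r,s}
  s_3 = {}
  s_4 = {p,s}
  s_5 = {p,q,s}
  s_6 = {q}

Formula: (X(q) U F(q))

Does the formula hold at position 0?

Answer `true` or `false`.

s_0={q,r,s}: (X(q) U F(q))=True X(q)=True q=True F(q)=True
s_1={q}: (X(q) U F(q))=True X(q)=False q=True F(q)=True
s_2={r,s}: (X(q) U F(q))=True X(q)=False q=False F(q)=True
s_3={}: (X(q) U F(q))=True X(q)=False q=False F(q)=True
s_4={p,s}: (X(q) U F(q))=True X(q)=True q=False F(q)=True
s_5={p,q,s}: (X(q) U F(q))=True X(q)=True q=True F(q)=True
s_6={q}: (X(q) U F(q))=True X(q)=False q=True F(q)=True

Answer: true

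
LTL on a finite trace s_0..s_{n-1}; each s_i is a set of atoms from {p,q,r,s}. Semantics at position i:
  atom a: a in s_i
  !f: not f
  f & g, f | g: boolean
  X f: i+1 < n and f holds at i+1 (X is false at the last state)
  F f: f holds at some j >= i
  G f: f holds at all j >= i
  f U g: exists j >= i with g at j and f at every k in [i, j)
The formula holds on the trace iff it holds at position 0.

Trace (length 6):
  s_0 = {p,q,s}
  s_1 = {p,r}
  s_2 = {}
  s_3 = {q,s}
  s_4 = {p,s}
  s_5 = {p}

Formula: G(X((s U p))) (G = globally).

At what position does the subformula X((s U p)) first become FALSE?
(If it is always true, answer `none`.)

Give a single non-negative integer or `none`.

s_0={p,q,s}: X((s U p))=True (s U p)=True s=True p=True
s_1={p,r}: X((s U p))=False (s U p)=True s=False p=True
s_2={}: X((s U p))=True (s U p)=False s=False p=False
s_3={q,s}: X((s U p))=True (s U p)=True s=True p=False
s_4={p,s}: X((s U p))=True (s U p)=True s=True p=True
s_5={p}: X((s U p))=False (s U p)=True s=False p=True
G(X((s U p))) holds globally = False
First violation at position 1.

Answer: 1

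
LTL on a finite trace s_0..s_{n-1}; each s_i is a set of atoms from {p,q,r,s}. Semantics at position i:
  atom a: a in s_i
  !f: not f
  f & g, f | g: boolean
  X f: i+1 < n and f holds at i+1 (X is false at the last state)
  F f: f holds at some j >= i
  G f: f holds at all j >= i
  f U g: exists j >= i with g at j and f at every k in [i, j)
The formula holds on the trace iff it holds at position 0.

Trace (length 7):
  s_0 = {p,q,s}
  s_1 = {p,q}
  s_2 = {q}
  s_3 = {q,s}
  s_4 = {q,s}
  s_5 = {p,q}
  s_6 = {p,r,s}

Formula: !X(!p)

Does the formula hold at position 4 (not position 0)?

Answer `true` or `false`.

s_0={p,q,s}: !X(!p)=True X(!p)=False !p=False p=True
s_1={p,q}: !X(!p)=False X(!p)=True !p=False p=True
s_2={q}: !X(!p)=False X(!p)=True !p=True p=False
s_3={q,s}: !X(!p)=False X(!p)=True !p=True p=False
s_4={q,s}: !X(!p)=True X(!p)=False !p=True p=False
s_5={p,q}: !X(!p)=True X(!p)=False !p=False p=True
s_6={p,r,s}: !X(!p)=True X(!p)=False !p=False p=True
Evaluating at position 4: result = True

Answer: true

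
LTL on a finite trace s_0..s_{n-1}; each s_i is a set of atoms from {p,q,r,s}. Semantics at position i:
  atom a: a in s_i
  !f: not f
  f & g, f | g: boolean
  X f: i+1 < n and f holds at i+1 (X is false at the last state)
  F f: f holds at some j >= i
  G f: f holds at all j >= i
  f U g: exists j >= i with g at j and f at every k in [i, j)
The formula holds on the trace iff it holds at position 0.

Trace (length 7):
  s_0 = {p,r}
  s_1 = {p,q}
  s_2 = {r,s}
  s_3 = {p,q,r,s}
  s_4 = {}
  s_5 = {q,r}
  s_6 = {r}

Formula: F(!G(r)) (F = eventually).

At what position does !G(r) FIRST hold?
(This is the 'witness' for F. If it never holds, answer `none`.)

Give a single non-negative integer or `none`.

Answer: 0

Derivation:
s_0={p,r}: !G(r)=True G(r)=False r=True
s_1={p,q}: !G(r)=True G(r)=False r=False
s_2={r,s}: !G(r)=True G(r)=False r=True
s_3={p,q,r,s}: !G(r)=True G(r)=False r=True
s_4={}: !G(r)=True G(r)=False r=False
s_5={q,r}: !G(r)=False G(r)=True r=True
s_6={r}: !G(r)=False G(r)=True r=True
F(!G(r)) holds; first witness at position 0.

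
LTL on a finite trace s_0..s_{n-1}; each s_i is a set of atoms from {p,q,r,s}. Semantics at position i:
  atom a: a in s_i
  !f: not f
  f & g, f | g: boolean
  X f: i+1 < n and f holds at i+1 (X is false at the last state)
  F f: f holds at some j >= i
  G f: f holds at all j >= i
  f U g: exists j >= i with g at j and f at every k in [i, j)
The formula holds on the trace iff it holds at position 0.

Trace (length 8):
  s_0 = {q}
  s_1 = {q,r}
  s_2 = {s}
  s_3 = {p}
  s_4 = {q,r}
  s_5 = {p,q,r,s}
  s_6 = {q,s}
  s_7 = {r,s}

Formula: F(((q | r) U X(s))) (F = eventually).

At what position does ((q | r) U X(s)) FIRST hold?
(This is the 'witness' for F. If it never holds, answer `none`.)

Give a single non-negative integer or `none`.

s_0={q}: ((q | r) U X(s))=True (q | r)=True q=True r=False X(s)=False s=False
s_1={q,r}: ((q | r) U X(s))=True (q | r)=True q=True r=True X(s)=True s=False
s_2={s}: ((q | r) U X(s))=False (q | r)=False q=False r=False X(s)=False s=True
s_3={p}: ((q | r) U X(s))=False (q | r)=False q=False r=False X(s)=False s=False
s_4={q,r}: ((q | r) U X(s))=True (q | r)=True q=True r=True X(s)=True s=False
s_5={p,q,r,s}: ((q | r) U X(s))=True (q | r)=True q=True r=True X(s)=True s=True
s_6={q,s}: ((q | r) U X(s))=True (q | r)=True q=True r=False X(s)=True s=True
s_7={r,s}: ((q | r) U X(s))=False (q | r)=True q=False r=True X(s)=False s=True
F(((q | r) U X(s))) holds; first witness at position 0.

Answer: 0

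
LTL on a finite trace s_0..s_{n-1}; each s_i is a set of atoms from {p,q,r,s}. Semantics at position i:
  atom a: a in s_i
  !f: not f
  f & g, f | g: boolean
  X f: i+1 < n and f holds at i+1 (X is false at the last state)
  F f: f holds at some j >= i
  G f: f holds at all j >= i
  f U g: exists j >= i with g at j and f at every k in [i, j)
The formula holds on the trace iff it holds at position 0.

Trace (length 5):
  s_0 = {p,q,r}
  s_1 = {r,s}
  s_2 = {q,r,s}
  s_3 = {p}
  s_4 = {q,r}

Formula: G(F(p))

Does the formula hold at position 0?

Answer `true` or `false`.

Answer: false

Derivation:
s_0={p,q,r}: G(F(p))=False F(p)=True p=True
s_1={r,s}: G(F(p))=False F(p)=True p=False
s_2={q,r,s}: G(F(p))=False F(p)=True p=False
s_3={p}: G(F(p))=False F(p)=True p=True
s_4={q,r}: G(F(p))=False F(p)=False p=False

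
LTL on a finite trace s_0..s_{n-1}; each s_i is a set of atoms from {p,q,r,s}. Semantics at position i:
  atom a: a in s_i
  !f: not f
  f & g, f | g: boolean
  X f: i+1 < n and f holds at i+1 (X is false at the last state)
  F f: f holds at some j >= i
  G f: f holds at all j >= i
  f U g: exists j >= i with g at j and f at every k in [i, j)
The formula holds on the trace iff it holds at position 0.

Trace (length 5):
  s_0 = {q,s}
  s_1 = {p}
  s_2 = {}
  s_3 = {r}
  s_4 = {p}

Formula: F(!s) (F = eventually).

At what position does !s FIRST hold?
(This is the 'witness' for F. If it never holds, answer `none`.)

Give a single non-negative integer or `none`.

s_0={q,s}: !s=False s=True
s_1={p}: !s=True s=False
s_2={}: !s=True s=False
s_3={r}: !s=True s=False
s_4={p}: !s=True s=False
F(!s) holds; first witness at position 1.

Answer: 1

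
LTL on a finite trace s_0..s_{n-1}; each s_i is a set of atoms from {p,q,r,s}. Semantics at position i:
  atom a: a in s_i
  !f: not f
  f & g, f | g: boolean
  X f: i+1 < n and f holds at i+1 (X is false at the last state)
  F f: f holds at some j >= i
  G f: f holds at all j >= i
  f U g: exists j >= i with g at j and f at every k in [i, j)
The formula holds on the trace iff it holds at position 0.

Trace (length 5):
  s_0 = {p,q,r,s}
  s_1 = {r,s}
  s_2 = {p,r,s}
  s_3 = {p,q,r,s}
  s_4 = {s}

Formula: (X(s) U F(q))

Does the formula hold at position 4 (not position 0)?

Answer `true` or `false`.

Answer: false

Derivation:
s_0={p,q,r,s}: (X(s) U F(q))=True X(s)=True s=True F(q)=True q=True
s_1={r,s}: (X(s) U F(q))=True X(s)=True s=True F(q)=True q=False
s_2={p,r,s}: (X(s) U F(q))=True X(s)=True s=True F(q)=True q=False
s_3={p,q,r,s}: (X(s) U F(q))=True X(s)=True s=True F(q)=True q=True
s_4={s}: (X(s) U F(q))=False X(s)=False s=True F(q)=False q=False
Evaluating at position 4: result = False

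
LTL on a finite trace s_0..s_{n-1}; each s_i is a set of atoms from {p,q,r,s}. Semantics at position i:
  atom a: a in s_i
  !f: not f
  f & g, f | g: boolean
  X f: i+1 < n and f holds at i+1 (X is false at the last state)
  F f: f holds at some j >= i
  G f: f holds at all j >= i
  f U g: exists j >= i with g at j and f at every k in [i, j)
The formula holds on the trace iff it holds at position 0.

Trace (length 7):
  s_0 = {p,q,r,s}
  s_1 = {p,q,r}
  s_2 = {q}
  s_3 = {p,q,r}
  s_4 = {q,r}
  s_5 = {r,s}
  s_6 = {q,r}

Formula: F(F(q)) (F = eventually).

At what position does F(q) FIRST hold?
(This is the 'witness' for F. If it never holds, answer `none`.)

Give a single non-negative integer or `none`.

Answer: 0

Derivation:
s_0={p,q,r,s}: F(q)=True q=True
s_1={p,q,r}: F(q)=True q=True
s_2={q}: F(q)=True q=True
s_3={p,q,r}: F(q)=True q=True
s_4={q,r}: F(q)=True q=True
s_5={r,s}: F(q)=True q=False
s_6={q,r}: F(q)=True q=True
F(F(q)) holds; first witness at position 0.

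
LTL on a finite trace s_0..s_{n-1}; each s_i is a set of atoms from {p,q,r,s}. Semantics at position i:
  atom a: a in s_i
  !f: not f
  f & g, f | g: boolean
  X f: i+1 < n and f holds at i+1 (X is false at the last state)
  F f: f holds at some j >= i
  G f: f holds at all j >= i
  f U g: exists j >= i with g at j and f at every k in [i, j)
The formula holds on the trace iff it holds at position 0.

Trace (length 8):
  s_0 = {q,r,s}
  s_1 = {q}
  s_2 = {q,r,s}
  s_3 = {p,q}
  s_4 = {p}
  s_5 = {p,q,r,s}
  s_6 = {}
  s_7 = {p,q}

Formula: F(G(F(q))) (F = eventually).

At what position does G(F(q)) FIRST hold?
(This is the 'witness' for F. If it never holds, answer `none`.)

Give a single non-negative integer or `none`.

s_0={q,r,s}: G(F(q))=True F(q)=True q=True
s_1={q}: G(F(q))=True F(q)=True q=True
s_2={q,r,s}: G(F(q))=True F(q)=True q=True
s_3={p,q}: G(F(q))=True F(q)=True q=True
s_4={p}: G(F(q))=True F(q)=True q=False
s_5={p,q,r,s}: G(F(q))=True F(q)=True q=True
s_6={}: G(F(q))=True F(q)=True q=False
s_7={p,q}: G(F(q))=True F(q)=True q=True
F(G(F(q))) holds; first witness at position 0.

Answer: 0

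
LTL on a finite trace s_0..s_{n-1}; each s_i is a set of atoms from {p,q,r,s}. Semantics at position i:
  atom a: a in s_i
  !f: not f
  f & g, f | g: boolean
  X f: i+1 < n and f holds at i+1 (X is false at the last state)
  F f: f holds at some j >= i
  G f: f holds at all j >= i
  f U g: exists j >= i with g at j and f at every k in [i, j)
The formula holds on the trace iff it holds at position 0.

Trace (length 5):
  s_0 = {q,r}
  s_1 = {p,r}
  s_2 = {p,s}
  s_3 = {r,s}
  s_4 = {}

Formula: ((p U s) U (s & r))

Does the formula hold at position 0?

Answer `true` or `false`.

s_0={q,r}: ((p U s) U (s & r))=False (p U s)=False p=False s=False (s & r)=False r=True
s_1={p,r}: ((p U s) U (s & r))=True (p U s)=True p=True s=False (s & r)=False r=True
s_2={p,s}: ((p U s) U (s & r))=True (p U s)=True p=True s=True (s & r)=False r=False
s_3={r,s}: ((p U s) U (s & r))=True (p U s)=True p=False s=True (s & r)=True r=True
s_4={}: ((p U s) U (s & r))=False (p U s)=False p=False s=False (s & r)=False r=False

Answer: false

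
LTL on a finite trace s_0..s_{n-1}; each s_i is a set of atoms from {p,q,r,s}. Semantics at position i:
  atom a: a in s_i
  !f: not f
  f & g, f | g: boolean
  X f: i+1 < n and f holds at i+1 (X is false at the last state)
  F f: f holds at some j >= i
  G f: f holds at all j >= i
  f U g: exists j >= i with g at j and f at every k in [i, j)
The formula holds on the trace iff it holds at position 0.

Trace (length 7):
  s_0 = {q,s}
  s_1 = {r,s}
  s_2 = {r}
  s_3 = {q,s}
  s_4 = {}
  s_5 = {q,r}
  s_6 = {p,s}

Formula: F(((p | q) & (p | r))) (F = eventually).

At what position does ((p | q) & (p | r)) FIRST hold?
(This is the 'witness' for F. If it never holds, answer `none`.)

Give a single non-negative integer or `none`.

Answer: 5

Derivation:
s_0={q,s}: ((p | q) & (p | r))=False (p | q)=True p=False q=True (p | r)=False r=False
s_1={r,s}: ((p | q) & (p | r))=False (p | q)=False p=False q=False (p | r)=True r=True
s_2={r}: ((p | q) & (p | r))=False (p | q)=False p=False q=False (p | r)=True r=True
s_3={q,s}: ((p | q) & (p | r))=False (p | q)=True p=False q=True (p | r)=False r=False
s_4={}: ((p | q) & (p | r))=False (p | q)=False p=False q=False (p | r)=False r=False
s_5={q,r}: ((p | q) & (p | r))=True (p | q)=True p=False q=True (p | r)=True r=True
s_6={p,s}: ((p | q) & (p | r))=True (p | q)=True p=True q=False (p | r)=True r=False
F(((p | q) & (p | r))) holds; first witness at position 5.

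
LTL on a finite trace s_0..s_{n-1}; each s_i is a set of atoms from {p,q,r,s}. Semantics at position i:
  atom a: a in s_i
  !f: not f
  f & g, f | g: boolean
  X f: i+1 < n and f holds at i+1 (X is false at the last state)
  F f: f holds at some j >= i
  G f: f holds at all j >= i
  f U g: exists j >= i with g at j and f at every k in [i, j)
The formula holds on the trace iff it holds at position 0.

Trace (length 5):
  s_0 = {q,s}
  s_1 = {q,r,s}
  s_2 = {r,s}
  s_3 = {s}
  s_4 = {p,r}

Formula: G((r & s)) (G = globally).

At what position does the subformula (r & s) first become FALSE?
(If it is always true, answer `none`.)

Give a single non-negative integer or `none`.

Answer: 0

Derivation:
s_0={q,s}: (r & s)=False r=False s=True
s_1={q,r,s}: (r & s)=True r=True s=True
s_2={r,s}: (r & s)=True r=True s=True
s_3={s}: (r & s)=False r=False s=True
s_4={p,r}: (r & s)=False r=True s=False
G((r & s)) holds globally = False
First violation at position 0.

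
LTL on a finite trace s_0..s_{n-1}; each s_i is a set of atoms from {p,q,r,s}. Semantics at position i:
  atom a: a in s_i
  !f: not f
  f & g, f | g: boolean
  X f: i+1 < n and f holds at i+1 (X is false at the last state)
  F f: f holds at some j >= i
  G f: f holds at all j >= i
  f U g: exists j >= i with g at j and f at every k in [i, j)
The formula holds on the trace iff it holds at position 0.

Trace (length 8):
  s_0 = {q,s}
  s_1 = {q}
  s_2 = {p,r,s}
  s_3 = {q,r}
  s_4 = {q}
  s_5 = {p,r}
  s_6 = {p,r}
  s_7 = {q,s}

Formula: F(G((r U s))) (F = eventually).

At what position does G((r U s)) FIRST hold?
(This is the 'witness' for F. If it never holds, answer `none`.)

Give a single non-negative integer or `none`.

Answer: 5

Derivation:
s_0={q,s}: G((r U s))=False (r U s)=True r=False s=True
s_1={q}: G((r U s))=False (r U s)=False r=False s=False
s_2={p,r,s}: G((r U s))=False (r U s)=True r=True s=True
s_3={q,r}: G((r U s))=False (r U s)=False r=True s=False
s_4={q}: G((r U s))=False (r U s)=False r=False s=False
s_5={p,r}: G((r U s))=True (r U s)=True r=True s=False
s_6={p,r}: G((r U s))=True (r U s)=True r=True s=False
s_7={q,s}: G((r U s))=True (r U s)=True r=False s=True
F(G((r U s))) holds; first witness at position 5.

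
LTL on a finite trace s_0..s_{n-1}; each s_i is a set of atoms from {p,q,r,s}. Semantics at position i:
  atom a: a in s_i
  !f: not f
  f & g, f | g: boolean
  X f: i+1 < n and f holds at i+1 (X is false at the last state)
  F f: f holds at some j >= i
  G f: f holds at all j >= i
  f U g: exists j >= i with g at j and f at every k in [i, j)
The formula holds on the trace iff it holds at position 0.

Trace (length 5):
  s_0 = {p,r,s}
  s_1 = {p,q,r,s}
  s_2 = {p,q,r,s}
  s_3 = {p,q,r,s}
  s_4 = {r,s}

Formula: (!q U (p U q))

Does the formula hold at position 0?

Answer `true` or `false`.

s_0={p,r,s}: (!q U (p U q))=True !q=True q=False (p U q)=True p=True
s_1={p,q,r,s}: (!q U (p U q))=True !q=False q=True (p U q)=True p=True
s_2={p,q,r,s}: (!q U (p U q))=True !q=False q=True (p U q)=True p=True
s_3={p,q,r,s}: (!q U (p U q))=True !q=False q=True (p U q)=True p=True
s_4={r,s}: (!q U (p U q))=False !q=True q=False (p U q)=False p=False

Answer: true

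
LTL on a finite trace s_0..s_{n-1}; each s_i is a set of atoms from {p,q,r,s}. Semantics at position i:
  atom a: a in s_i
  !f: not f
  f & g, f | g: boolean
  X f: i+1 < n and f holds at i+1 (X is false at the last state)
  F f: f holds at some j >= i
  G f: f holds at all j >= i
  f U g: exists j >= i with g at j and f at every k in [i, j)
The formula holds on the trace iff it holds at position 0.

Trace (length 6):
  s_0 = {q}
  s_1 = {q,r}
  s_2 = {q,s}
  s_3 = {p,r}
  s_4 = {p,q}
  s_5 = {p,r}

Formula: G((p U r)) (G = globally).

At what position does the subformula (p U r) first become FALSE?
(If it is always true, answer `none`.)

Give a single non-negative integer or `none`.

s_0={q}: (p U r)=False p=False r=False
s_1={q,r}: (p U r)=True p=False r=True
s_2={q,s}: (p U r)=False p=False r=False
s_3={p,r}: (p U r)=True p=True r=True
s_4={p,q}: (p U r)=True p=True r=False
s_5={p,r}: (p U r)=True p=True r=True
G((p U r)) holds globally = False
First violation at position 0.

Answer: 0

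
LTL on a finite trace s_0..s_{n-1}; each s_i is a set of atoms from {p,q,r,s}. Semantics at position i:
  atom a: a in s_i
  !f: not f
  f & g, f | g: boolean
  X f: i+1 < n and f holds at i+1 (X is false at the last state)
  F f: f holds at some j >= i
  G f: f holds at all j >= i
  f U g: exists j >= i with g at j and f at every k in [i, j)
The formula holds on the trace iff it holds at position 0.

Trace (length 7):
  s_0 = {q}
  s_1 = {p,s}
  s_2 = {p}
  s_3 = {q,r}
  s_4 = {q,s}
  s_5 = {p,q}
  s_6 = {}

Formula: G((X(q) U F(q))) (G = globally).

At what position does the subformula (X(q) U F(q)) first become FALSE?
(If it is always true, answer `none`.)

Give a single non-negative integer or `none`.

s_0={q}: (X(q) U F(q))=True X(q)=False q=True F(q)=True
s_1={p,s}: (X(q) U F(q))=True X(q)=False q=False F(q)=True
s_2={p}: (X(q) U F(q))=True X(q)=True q=False F(q)=True
s_3={q,r}: (X(q) U F(q))=True X(q)=True q=True F(q)=True
s_4={q,s}: (X(q) U F(q))=True X(q)=True q=True F(q)=True
s_5={p,q}: (X(q) U F(q))=True X(q)=False q=True F(q)=True
s_6={}: (X(q) U F(q))=False X(q)=False q=False F(q)=False
G((X(q) U F(q))) holds globally = False
First violation at position 6.

Answer: 6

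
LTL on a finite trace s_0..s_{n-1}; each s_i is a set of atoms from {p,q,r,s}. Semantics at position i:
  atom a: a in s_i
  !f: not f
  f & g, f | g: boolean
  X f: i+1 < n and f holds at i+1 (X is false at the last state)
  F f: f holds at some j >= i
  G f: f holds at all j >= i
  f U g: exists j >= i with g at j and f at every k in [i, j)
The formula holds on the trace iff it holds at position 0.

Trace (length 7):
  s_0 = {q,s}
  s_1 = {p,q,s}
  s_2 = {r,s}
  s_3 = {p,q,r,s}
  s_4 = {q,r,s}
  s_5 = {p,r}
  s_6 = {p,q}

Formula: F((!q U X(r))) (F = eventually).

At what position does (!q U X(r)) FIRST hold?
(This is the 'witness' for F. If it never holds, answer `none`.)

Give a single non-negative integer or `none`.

Answer: 1

Derivation:
s_0={q,s}: (!q U X(r))=False !q=False q=True X(r)=False r=False
s_1={p,q,s}: (!q U X(r))=True !q=False q=True X(r)=True r=False
s_2={r,s}: (!q U X(r))=True !q=True q=False X(r)=True r=True
s_3={p,q,r,s}: (!q U X(r))=True !q=False q=True X(r)=True r=True
s_4={q,r,s}: (!q U X(r))=True !q=False q=True X(r)=True r=True
s_5={p,r}: (!q U X(r))=False !q=True q=False X(r)=False r=True
s_6={p,q}: (!q U X(r))=False !q=False q=True X(r)=False r=False
F((!q U X(r))) holds; first witness at position 1.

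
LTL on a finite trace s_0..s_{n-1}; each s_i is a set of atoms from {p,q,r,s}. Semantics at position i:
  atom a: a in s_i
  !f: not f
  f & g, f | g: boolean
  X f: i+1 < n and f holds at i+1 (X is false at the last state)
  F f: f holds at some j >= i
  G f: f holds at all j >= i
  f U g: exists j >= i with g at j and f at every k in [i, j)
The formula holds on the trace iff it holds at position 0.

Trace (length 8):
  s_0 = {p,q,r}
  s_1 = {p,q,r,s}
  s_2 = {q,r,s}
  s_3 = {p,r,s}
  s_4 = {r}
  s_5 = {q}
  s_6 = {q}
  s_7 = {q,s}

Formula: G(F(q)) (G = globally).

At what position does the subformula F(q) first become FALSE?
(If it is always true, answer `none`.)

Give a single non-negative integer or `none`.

Answer: none

Derivation:
s_0={p,q,r}: F(q)=True q=True
s_1={p,q,r,s}: F(q)=True q=True
s_2={q,r,s}: F(q)=True q=True
s_3={p,r,s}: F(q)=True q=False
s_4={r}: F(q)=True q=False
s_5={q}: F(q)=True q=True
s_6={q}: F(q)=True q=True
s_7={q,s}: F(q)=True q=True
G(F(q)) holds globally = True
No violation — formula holds at every position.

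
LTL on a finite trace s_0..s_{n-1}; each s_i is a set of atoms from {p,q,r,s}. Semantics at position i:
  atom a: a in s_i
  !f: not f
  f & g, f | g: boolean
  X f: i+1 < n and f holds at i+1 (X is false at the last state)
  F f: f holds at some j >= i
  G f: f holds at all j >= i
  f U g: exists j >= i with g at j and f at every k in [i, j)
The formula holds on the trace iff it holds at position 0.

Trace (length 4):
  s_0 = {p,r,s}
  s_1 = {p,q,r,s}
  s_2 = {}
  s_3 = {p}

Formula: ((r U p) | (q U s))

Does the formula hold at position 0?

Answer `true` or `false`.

Answer: true

Derivation:
s_0={p,r,s}: ((r U p) | (q U s))=True (r U p)=True r=True p=True (q U s)=True q=False s=True
s_1={p,q,r,s}: ((r U p) | (q U s))=True (r U p)=True r=True p=True (q U s)=True q=True s=True
s_2={}: ((r U p) | (q U s))=False (r U p)=False r=False p=False (q U s)=False q=False s=False
s_3={p}: ((r U p) | (q U s))=True (r U p)=True r=False p=True (q U s)=False q=False s=False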